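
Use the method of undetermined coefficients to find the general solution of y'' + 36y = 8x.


Homogeneous: r² + 36 = 0 ⇒ r = ±6i, y_h = C₁cos(6x) + C₂sin(6x).
Polynomial forcing; try y_p = Ax + B. Then y_p'' + 36 y_p = 36(Ax + B) = 8x, so B = 0 and A = 2/9.
General solution: y = C₁cos(6x) + C₂sin(6x) + (2/9)x.


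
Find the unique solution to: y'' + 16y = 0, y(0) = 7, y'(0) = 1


Characteristic roots of r² + 16 = 0 are ±4i, so y = C₁cos(4x) + C₂sin(4x).
Apply y(0) = 7: C₁ = 7. Differentiate and apply y'(0) = 1: 4·C₂ = 1, so C₂ = 1/4.
Particular solution: y = 7cos(4x) + (1/4)sin(4x).


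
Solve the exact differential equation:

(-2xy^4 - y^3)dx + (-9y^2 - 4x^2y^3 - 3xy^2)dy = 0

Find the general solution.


Check exactness: ∂M/∂y = -8xy^3 - 3y^2 and ∂N/∂x = -8xy^3 - 3y^2; equal, so the equation is exact.
Integrate M with respect to x (treating y as constant): ∫M dx = -x^2y^4 - xy^3 + h(y).
Differentiate w.r.t. y and set equal to N: the x-dependent terms already match, leaving h'(y) = -9y^2. Integrate: h(y) = -3y^3.
So F(x,y) = -3y^3 - x^2y^4 - xy^3.
General solution: -3y^3 - x^2y^4 - xy^3 = C.


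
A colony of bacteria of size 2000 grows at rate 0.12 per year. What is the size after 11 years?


The ODE dP/dt = 0.12P has solution P(t) = P(0)e^(0.12t).
Substitute P(0) = 2000 and t = 11: P(11) = 2000 e^(1.32) ≈ 7487.


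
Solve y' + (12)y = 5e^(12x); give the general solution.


P(x) = 12 ⇒ μ = e^(12x).
(μ y)' = 5e^(24x) ⇒ μ y = (5/24)e^(24x) + C.
Divide by μ: y = (5/24)e^(12x) + Ce^(-12x).


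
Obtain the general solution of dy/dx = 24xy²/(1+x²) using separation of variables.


Separate: dy/y² = 24x/(1+x²) dx.
Integrate LHS: ∫ dy/y² = -1/y.
Integrate RHS via u = 1+x²: 12ln(1+x²) + C.
Result: -1/y = 12ln(1+x²) + C.


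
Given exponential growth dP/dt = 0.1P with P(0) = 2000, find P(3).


The ODE dP/dt = 0.1P has solution P(t) = P(0)e^(0.1t).
Substitute P(0) = 2000 and t = 3: P(3) = 2000 e^(0.30) ≈ 2700.


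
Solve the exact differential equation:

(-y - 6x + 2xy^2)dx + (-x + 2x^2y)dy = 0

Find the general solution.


Check exactness: ∂M/∂y = -1 + 4xy and ∂N/∂x = -1 + 4xy; equal, so the equation is exact.
Integrate M with respect to x (treating y as constant): ∫M dx = -xy - 3x^2 + x^2y^2 + h(y).
Differentiate w.r.t. y and set equal to N: all terms match, so h'(y) = 0 and h is a constant absorbed into C.
General solution: -xy - 3x^2 + x^2y^2 = C.


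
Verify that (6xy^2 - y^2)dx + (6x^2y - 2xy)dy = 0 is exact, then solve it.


Check exactness: ∂M/∂y = 12xy - 2y and ∂N/∂x = 12xy - 2y; equal, so the equation is exact.
Integrate M with respect to x (treating y as constant): ∫M dx = 3x^2y^2 - xy^2 + h(y).
Differentiate w.r.t. y and set equal to N: all terms match, so h'(y) = 0 and h is a constant absorbed into C.
General solution: 3x^2y^2 - xy^2 = C.


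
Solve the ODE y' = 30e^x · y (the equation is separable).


Separate variables: dy/y = 30e^x dx.
Integrate: ln|y| = 30e^x + C₀.
Exponentiate: y = Ce^(30e^x).


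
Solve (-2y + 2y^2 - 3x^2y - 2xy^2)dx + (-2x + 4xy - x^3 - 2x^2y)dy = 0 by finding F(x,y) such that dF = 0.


Check exactness: ∂M/∂y = -2 + 4y - 3x^2 - 4xy and ∂N/∂x = -2 + 4y - 3x^2 - 4xy; equal, so the equation is exact.
Integrate M with respect to x (treating y as constant): ∫M dx = -2xy + 2xy^2 - x^3y - x^2y^2 + h(y).
Differentiate w.r.t. y and set equal to N: all terms match, so h'(y) = 0 and h is a constant absorbed into C.
General solution: -2xy + 2xy^2 - x^3y - x^2y^2 = C.


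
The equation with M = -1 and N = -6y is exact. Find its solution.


Check exactness: ∂M/∂y = 0 and ∂N/∂x = 0; equal, so the equation is exact.
Integrate M with respect to x (treating y as constant): ∫M dx = -x + h(y).
Differentiate w.r.t. y and set equal to N: the x-dependent terms already match, leaving h'(y) = -6y. Integrate: h(y) = -3y^2.
So F(x,y) = -x - 3y^2.
General solution: -x - 3y^2 = C.


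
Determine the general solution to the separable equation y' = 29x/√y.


Separate: √y dy = 29x dx.
Integrate: (2/3)y^(3/2) = (29/2)x² + C.


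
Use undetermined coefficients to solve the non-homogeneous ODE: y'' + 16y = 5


Homogeneous part: r² + 16 = 0 ⇒ r = ±4i, so y_h = C₁cos(4x) + C₂sin(4x).
Try constant y_p = A; plug in: 16A = 5 ⇒ A = 5/16.
General solution: y = C₁cos(4x) + C₂sin(4x) + 5/16.


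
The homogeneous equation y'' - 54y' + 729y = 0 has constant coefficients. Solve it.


Characteristic equation: r² - 54r + 729 = 0, i.e. (r - 27)² = 0.
Repeated root r = 27; include an x factor for the second linearly independent solution.
General solution: y = (C₁ + C₂x)e^(27x).


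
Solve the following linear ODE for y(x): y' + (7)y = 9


P(x) = 7, Q(x) = 9; integrating factor μ = e^(7x).
(μ y)' = 9e^(7x) ⇒ μ y = (9/7)e^(7x) + C.
Divide by μ: y = 9/7 + Ce^(-7x).


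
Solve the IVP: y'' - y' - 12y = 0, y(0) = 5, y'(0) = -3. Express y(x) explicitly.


Characteristic roots of r² - r - 12 = 0 are 4, -3.
General solution y = c₁ e^(4x) + c₂ e^(-3x).
Apply y(0) = 5: c₁ + c₂ = 5. Apply y'(0) = -3: 4 c₁ - 3 c₂ = -3.
Solve: c₁ = 12/7, c₂ = 23/7.
Particular solution: y = (12/7)e^(4x) + (23/7)e^(-3x).


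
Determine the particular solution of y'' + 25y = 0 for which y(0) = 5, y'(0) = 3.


Characteristic roots of r² + 25 = 0 are ±5i, so y = C₁cos(5x) + C₂sin(5x).
Apply y(0) = 5: C₁ = 5. Differentiate and apply y'(0) = 3: 5·C₂ = 3, so C₂ = 3/5.
Particular solution: y = 5cos(5x) + (3/5)sin(5x).


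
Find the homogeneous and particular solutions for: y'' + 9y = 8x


Homogeneous: r² + 9 = 0 ⇒ r = ±3i, y_h = C₁cos(3x) + C₂sin(3x).
Polynomial forcing; try y_p = Ax + B. Then y_p'' + 9 y_p = 9(Ax + B) = 8x, so B = 0 and A = 8/9.
General solution: y = C₁cos(3x) + C₂sin(3x) + (8/9)x.


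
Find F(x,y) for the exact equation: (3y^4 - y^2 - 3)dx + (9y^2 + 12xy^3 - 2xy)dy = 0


Check exactness: ∂M/∂y = 12y^3 - 2y and ∂N/∂x = 12y^3 - 2y; equal, so the equation is exact.
Integrate M with respect to x (treating y as constant): ∫M dx = 3xy^4 - xy^2 - 3x + h(y).
Differentiate w.r.t. y and set equal to N: the x-dependent terms already match, leaving h'(y) = 9y^2. Integrate: h(y) = 3y^3.
So F(x,y) = 3y^3 + 3xy^4 - xy^2 - 3x.
General solution: 3y^3 + 3xy^4 - xy^2 - 3x = C.


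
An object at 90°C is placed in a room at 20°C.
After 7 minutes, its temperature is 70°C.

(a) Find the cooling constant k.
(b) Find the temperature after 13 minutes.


Newton's law: T(t) = T_a + (T₀ - T_a)e^(-kt).
(a) Use T(7) = 70: (70 - 20)/(90 - 20) = e^(-k·7), so k = -ln(0.714)/7 ≈ 0.0481.
(b) Apply k to t = 13: T(13) = 20 + (70)e^(-0.625) ≈ 57.5°C.


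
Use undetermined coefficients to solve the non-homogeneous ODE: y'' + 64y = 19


Homogeneous part: r² + 64 = 0 ⇒ r = ±8i, so y_h = C₁cos(8x) + C₂sin(8x).
Try constant y_p = A; plug in: 64A = 19 ⇒ A = 19/64.
General solution: y = C₁cos(8x) + C₂sin(8x) + 19/64.


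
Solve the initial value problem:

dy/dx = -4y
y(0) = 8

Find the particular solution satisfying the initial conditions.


General solution of y' = -4y is y = Ce^(-4x).
Apply y(0) = 8: C = 8.
Particular solution: y = 8e^(-4x).


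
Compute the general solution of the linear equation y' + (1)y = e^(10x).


P(x) = 1 ⇒ μ = e^(x).
(μ y)' = e^(11x) ⇒ μ y = e^(11x)/11 + C.
Divide by μ: y = (1/11)e^(10x) + Ce^(-x).


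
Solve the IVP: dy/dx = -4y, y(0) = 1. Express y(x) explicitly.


General solution of y' = -4y is y = Ce^(-4x).
Apply y(0) = 1: C = 1.
Particular solution: y = e^(-4x).


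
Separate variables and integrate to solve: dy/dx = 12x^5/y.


Separate variables: y dy = 12x^5 dx.
Integrate both sides: y²/2 = 2x^6 + C₀.
Multiply by 2: y² = 4x^6 + C.


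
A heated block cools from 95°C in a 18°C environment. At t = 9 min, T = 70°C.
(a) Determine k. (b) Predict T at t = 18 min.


Newton's law: T(t) = T_a + (T₀ - T_a)e^(-kt).
(a) Use T(9) = 70: (70 - 18)/(95 - 18) = e^(-k·9), so k = -ln(0.675)/9 ≈ 0.0436.
(b) Apply k to t = 18: T(18) = 18 + (77)e^(-0.785) ≈ 53.1°C.


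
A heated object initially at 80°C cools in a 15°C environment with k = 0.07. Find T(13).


Newton's law: dT/dt = -k(T - T_a) has solution T(t) = T_a + (T₀ - T_a)e^(-kt).
Plug in T_a = 15, T₀ = 80, k = 0.07, t = 13: T(13) = 15 + (65)e^(-0.91) ≈ 41.2°C.


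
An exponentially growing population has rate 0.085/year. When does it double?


Exponential growth: P(t) = P₀ e^(0.085t). Set P(t)/P₀ = 2: e^(0.085t) = 2.
Solve: t = ln(2)/0.085 ≈ 8.15 years.


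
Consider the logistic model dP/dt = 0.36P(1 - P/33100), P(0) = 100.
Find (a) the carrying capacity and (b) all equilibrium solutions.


Logistic ODE dP/dt = 0.36P(1 - P/33100) has equilibria where dP/dt = 0, i.e. P = 0 or P = 33100.
The coefficient (1 - P/K) = 0 when P = K, identifying K = 33100 as the carrying capacity.
(a) K = 33100; (b) equilibria P = 0 and P = 33100.


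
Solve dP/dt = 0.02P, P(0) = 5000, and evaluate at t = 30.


The ODE dP/dt = 0.02P has solution P(t) = P(0)e^(0.02t).
Substitute P(0) = 5000 and t = 30: P(30) = 5000 e^(0.60) ≈ 9111.


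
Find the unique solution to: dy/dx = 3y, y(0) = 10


General solution of y' = 3y is y = Ce^(3x).
Apply y(0) = 10: C = 10.
Particular solution: y = 10e^(3x).


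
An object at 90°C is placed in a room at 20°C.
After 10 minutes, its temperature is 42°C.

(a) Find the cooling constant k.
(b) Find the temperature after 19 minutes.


Newton's law: T(t) = T_a + (T₀ - T_a)e^(-kt).
(a) Use T(10) = 42: (42 - 20)/(90 - 20) = e^(-k·10), so k = -ln(0.314)/10 ≈ 0.1157.
(b) Apply k to t = 19: T(19) = 20 + (70)e^(-2.199) ≈ 27.8°C.


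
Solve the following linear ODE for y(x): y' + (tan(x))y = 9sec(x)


P(x) = tan(x) ⇒ μ = e^(∫tan(x)dx) = sec(x).
(sec(x) y)' = 9sec²(x) ⇒ sec(x) y = 9tan(x) + C.
Multiply by cos(x): y = 9sin(x) + C·cos(x).


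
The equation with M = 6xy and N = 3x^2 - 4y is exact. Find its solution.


Check exactness: ∂M/∂y = 6x and ∂N/∂x = 6x; equal, so the equation is exact.
Integrate M with respect to x (treating y as constant): ∫M dx = 3x^2y + h(y).
Differentiate w.r.t. y and set equal to N: the x-dependent terms already match, leaving h'(y) = -4y. Integrate: h(y) = -2y^2.
So F(x,y) = 3x^2y - 2y^2.
General solution: 3x^2y - 2y^2 = C.


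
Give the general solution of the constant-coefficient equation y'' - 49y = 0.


Characteristic equation: r² - 49 = 0.
Factor: (r - 7)(r + 7) = 0 ⇒ r = 7, -7 (distinct real).
General solution: y = C₁e^(7x) + C₂e^(-7x).


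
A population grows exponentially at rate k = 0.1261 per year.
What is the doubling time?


Exponential growth: P(t) = P₀ e^(0.1261t). Set P(t)/P₀ = 2: e^(0.1261t) = 2.
Solve: t = ln(2)/0.1261 ≈ 5.50 years.


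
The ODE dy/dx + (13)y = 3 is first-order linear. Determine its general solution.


P(x) = 13, Q(x) = 3; integrating factor μ = e^(13x).
(μ y)' = 3e^(13x) ⇒ μ y = (3/13)e^(13x) + C.
Divide by μ: y = 3/13 + Ce^(-13x).


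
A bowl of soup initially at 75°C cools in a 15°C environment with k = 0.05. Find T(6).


Newton's law: dT/dt = -k(T - T_a) has solution T(t) = T_a + (T₀ - T_a)e^(-kt).
Plug in T_a = 15, T₀ = 75, k = 0.05, t = 6: T(6) = 15 + (60)e^(-0.30) ≈ 59.4°C.


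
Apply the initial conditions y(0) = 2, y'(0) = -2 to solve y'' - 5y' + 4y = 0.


Characteristic roots of r² - 5r + 4 = 0 are 4, 1.
General solution y = c₁ e^(4x) + c₂ e^(x).
Apply y(0) = 2: c₁ + c₂ = 2. Apply y'(0) = -2: 4 c₁ + 1 c₂ = -2.
Solve: c₁ = -4/3, c₂ = 10/3.
Particular solution: y = -(4/3)e^(4x) + (10/3)e^(x).


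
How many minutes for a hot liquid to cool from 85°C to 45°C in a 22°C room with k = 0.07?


From T(t) = T_a + (T₀ - T_a)e^(-kt), set T(t) = 45:
(45 - 22) / (85 - 22) = e^(-0.07t), so t = -ln(0.365)/0.07 ≈ 14.4 minutes.


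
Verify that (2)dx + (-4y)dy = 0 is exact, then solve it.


Check exactness: ∂M/∂y = 0 and ∂N/∂x = 0; equal, so the equation is exact.
Integrate M with respect to x (treating y as constant): ∫M dx = 2x + h(y).
Differentiate w.r.t. y and set equal to N: the x-dependent terms already match, leaving h'(y) = -4y. Integrate: h(y) = -2y^2.
So F(x,y) = -2y^2 + 2x.
General solution: -2y^2 + 2x = C.


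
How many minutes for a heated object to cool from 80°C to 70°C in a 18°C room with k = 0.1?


From T(t) = T_a + (T₀ - T_a)e^(-kt), set T(t) = 70:
(70 - 18) / (80 - 18) = e^(-0.1t), so t = -ln(0.839)/0.1 ≈ 1.8 minutes.


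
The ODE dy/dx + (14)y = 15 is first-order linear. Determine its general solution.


P(x) = 14, Q(x) = 15; integrating factor μ = e^(14x).
(μ y)' = 15e^(14x) ⇒ μ y = (15/14)e^(14x) + C.
Divide by μ: y = 15/14 + Ce^(-14x).


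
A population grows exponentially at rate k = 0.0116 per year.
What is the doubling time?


Exponential growth: P(t) = P₀ e^(0.0116t). Set P(t)/P₀ = 2: e^(0.0116t) = 2.
Solve: t = ln(2)/0.0116 ≈ 59.75 years.


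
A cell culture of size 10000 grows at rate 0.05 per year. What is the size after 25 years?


The ODE dP/dt = 0.05P has solution P(t) = P(0)e^(0.05t).
Substitute P(0) = 10000 and t = 25: P(25) = 10000 e^(1.25) ≈ 34903.


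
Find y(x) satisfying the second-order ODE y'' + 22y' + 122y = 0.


Characteristic equation: r² + 22r + 122 = 0.
Discriminant is negative; roots r = -11 ± 1i (complex conjugate pair).
General solution uses e^(α x)(C₁ cos(β x) + C₂ sin(β x)): y = e^(-11x)(C₁cos(x) + C₂sin(x)).


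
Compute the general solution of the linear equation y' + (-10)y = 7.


P(x) = -10 ⇒ μ = e^(-10x).
(μ y)' = 7e^(-10x) ⇒ μ y = -(7/10)e^(-10x) + C.
Divide by μ: y = -7/10 + Ce^(10x).


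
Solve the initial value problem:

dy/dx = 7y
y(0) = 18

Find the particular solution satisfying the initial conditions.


General solution of y' = 7y is y = Ce^(7x).
Apply y(0) = 18: C = 18.
Particular solution: y = 18e^(7x).


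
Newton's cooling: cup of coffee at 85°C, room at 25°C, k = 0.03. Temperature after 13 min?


Newton's law: dT/dt = -k(T - T_a) has solution T(t) = T_a + (T₀ - T_a)e^(-kt).
Plug in T_a = 25, T₀ = 85, k = 0.03, t = 13: T(13) = 25 + (60)e^(-0.39) ≈ 65.6°C.


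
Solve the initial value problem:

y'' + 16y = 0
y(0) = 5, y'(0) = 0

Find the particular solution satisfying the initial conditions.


Characteristic roots of r² + 16 = 0 are ±4i, so y = C₁cos(4x) + C₂sin(4x).
Apply y(0) = 5: C₁ = 5. Differentiate and apply y'(0) = 0: 4·C₂ = 0, so C₂ = 0.
Particular solution: y = 5cos(4x).


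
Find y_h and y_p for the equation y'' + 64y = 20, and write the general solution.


Homogeneous part: r² + 64 = 0 ⇒ r = ±8i, so y_h = C₁cos(8x) + C₂sin(8x).
Try constant y_p = A; plug in: 64A = 20 ⇒ A = 5/16.
General solution: y = C₁cos(8x) + C₂sin(8x) + 5/16.


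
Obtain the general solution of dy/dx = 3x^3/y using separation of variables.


Separate variables: y dy = 3x^3 dx.
Integrate both sides: y²/2 = (3/4)x^4 + C₀.
Multiply by 2: y² = (3/2)x^4 + C.


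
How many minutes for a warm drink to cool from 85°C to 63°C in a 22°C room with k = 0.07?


From T(t) = T_a + (T₀ - T_a)e^(-kt), set T(t) = 63:
(63 - 22) / (85 - 22) = e^(-0.07t), so t = -ln(0.651)/0.07 ≈ 6.1 minutes.


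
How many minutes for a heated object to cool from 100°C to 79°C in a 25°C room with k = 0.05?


From T(t) = T_a + (T₀ - T_a)e^(-kt), set T(t) = 79:
(79 - 25) / (100 - 25) = e^(-0.05t), so t = -ln(0.720)/0.05 ≈ 6.6 minutes.


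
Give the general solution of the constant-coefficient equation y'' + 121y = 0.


Characteristic equation: r² + 121 = 0.
Discriminant is negative; roots r = 0 ± 11i (complex conjugate pair).
General solution uses e^(α x)(C₁ cos(β x) + C₂ sin(β x)): y = C₁cos(11x) + C₂sin(11x).


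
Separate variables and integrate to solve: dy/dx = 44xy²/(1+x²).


Separate: dy/y² = 44x/(1+x²) dx.
Integrate LHS: ∫ dy/y² = -1/y.
Integrate RHS via u = 1+x²: 22ln(1+x²) + C.
Result: -1/y = 22ln(1+x²) + C.


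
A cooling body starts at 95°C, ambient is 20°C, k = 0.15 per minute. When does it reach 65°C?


From T(t) = T_a + (T₀ - T_a)e^(-kt), set T(t) = 65:
(65 - 20) / (95 - 20) = e^(-0.15t), so t = -ln(0.600)/0.15 ≈ 3.4 minutes.


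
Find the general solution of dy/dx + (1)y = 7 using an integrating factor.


P(x) = 1, Q(x) = 7; integrating factor μ = e^(x).
(μ y)' = 7e^(x) ⇒ μ y = 7e^(x) + C.
Divide by μ: y = 7 + Ce^(-x).


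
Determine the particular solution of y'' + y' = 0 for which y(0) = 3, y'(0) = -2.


Characteristic roots of r² + r = 0 are 0, -1.
General solution y = c₁ + c₂ e^(-x).
Apply y(0) = 3: c₁ + c₂ = 3. Apply y'(0) = -2: 0 c₁ - 1 c₂ = -2.
Solve: c₁ = 1, c₂ = 2.
Particular solution: y = 1 + 2e^(-x).


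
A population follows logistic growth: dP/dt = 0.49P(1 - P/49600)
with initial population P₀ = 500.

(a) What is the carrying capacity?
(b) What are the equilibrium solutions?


Logistic ODE dP/dt = 0.49P(1 - P/49600) has equilibria where dP/dt = 0, i.e. P = 0 or P = 49600.
The coefficient (1 - P/K) = 0 when P = K, identifying K = 49600 as the carrying capacity.
(a) K = 49600; (b) equilibria P = 0 and P = 49600.


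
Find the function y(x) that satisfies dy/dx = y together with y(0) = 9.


General solution of y' = y is y = Ce^(x).
Apply y(0) = 9: C = 9.
Particular solution: y = 9e^(x).


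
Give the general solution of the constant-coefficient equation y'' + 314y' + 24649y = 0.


Characteristic equation: r² + 314r + 24649 = 0, i.e. (r + 157)² = 0.
Repeated root r = -157; include an x factor for the second linearly independent solution.
General solution: y = (C₁ + C₂x)e^(-157x).


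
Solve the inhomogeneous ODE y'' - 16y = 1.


Characteristic roots of r² - 16 = 0 are -4, 4.
y_h = C₁e^(-4x) + C₂e^(4x).
Forcing exponent 0 is not a characteristic root; try y_p = A.
Substitute: A·(0 + (0)·0 + (-16)) = A·-16 = 1, so A = -1/16.
General solution: y = C₁e^(-4x) + C₂e^(4x) - 1/16.


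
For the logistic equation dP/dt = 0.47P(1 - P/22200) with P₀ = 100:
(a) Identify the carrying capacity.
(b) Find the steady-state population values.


Logistic ODE dP/dt = 0.47P(1 - P/22200) has equilibria where dP/dt = 0, i.e. P = 0 or P = 22200.
The coefficient (1 - P/K) = 0 when P = K, identifying K = 22200 as the carrying capacity.
(a) K = 22200; (b) equilibria P = 0 and P = 22200.


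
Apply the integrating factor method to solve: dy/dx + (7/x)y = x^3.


P(x) = 7/x ⇒ μ = x^7.
(x^7 y)' = x^10 ⇒ x^7 y = x^11/(11) + C.
Solve for y: y = (1/11)x^4 + C/x^7.


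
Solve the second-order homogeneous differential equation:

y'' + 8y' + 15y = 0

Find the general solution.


Characteristic equation: r² + 8r + 15 = 0.
Factor: (r + 5)(r + 3) = 0 ⇒ r = -5, -3 (distinct real).
General solution: y = C₁e^(-5x) + C₂e^(-3x).


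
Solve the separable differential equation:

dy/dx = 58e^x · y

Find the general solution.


Separate variables: dy/y = 58e^x dx.
Integrate: ln|y| = 58e^x + C₀.
Exponentiate: y = Ce^(58e^x).


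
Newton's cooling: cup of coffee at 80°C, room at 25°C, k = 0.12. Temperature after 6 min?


Newton's law: dT/dt = -k(T - T_a) has solution T(t) = T_a + (T₀ - T_a)e^(-kt).
Plug in T_a = 25, T₀ = 80, k = 0.12, t = 6: T(6) = 25 + (55)e^(-0.72) ≈ 51.8°C.


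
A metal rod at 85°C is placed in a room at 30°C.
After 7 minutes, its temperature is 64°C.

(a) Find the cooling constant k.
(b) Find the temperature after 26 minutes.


Newton's law: T(t) = T_a + (T₀ - T_a)e^(-kt).
(a) Use T(7) = 64: (64 - 30)/(85 - 30) = e^(-k·7), so k = -ln(0.618)/7 ≈ 0.0687.
(b) Apply k to t = 26: T(26) = 30 + (55)e^(-1.786) ≈ 39.2°C.


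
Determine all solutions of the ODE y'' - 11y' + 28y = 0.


Characteristic equation: r² - 11r + 28 = 0.
Factor: (r - 4)(r - 7) = 0 ⇒ r = 4, 7 (distinct real).
General solution: y = C₁e^(4x) + C₂e^(7x).


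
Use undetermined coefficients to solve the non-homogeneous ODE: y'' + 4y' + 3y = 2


Characteristic roots of r² + 4r + 3 = 0 are -3, -1.
y_h = C₁e^(-3x) + C₂e^(-x).
Constant forcing; try y_p = A. Then 3A = 2 ⇒ A = 2/3.
General solution: y = C₁e^(-3x) + C₂e^(-x) + 2/3.


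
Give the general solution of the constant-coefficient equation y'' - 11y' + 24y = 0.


Characteristic equation: r² - 11r + 24 = 0.
Factor: (r - 8)(r - 3) = 0 ⇒ r = 8, 3 (distinct real).
General solution: y = C₁e^(8x) + C₂e^(3x).


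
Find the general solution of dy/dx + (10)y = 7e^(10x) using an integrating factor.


P(x) = 10 ⇒ μ = e^(10x).
(μ y)' = 7e^(20x) ⇒ μ y = (7/20)e^(20x) + C.
Divide by μ: y = (7/20)e^(10x) + Ce^(-10x).


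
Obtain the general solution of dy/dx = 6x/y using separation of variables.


Separate variables: y dy = 6x dx.
Integrate both sides: y²/2 = 3x^2 + C₀.
Multiply by 2: y² = 6x^2 + C.


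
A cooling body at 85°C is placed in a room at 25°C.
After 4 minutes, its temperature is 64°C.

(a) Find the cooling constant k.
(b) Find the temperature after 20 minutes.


Newton's law: T(t) = T_a + (T₀ - T_a)e^(-kt).
(a) Use T(4) = 64: (64 - 25)/(85 - 25) = e^(-k·4), so k = -ln(0.650)/4 ≈ 0.1077.
(b) Apply k to t = 20: T(20) = 25 + (60)e^(-2.154) ≈ 32.0°C.


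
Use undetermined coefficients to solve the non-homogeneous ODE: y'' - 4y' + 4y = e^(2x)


Characteristic polynomial (r - 2)² = 0; repeated root r = 2.
y_h = (C₁ + C₂x)e^(2x). Forcing matches the repeated root (resonance), so try y_p = Ax² e^(2x).
Substitute and solve for A: 2A = 1, so A = 1/2.
General solution: y = (C₁ + C₂x + (1/2)x²)e^(2x).


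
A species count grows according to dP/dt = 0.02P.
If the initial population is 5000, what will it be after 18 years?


The ODE dP/dt = 0.02P has solution P(t) = P(0)e^(0.02t).
Substitute P(0) = 5000 and t = 18: P(18) = 5000 e^(0.36) ≈ 7167.


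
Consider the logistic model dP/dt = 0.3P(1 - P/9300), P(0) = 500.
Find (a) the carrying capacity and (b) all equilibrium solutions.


Logistic ODE dP/dt = 0.3P(1 - P/9300) has equilibria where dP/dt = 0, i.e. P = 0 or P = 9300.
The coefficient (1 - P/K) = 0 when P = K, identifying K = 9300 as the carrying capacity.
(a) K = 9300; (b) equilibria P = 0 and P = 9300.


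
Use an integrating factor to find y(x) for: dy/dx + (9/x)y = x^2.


P(x) = 9/x ⇒ μ = x^9.
(x^9 y)' = x^9·x^2 = x^11.
Integrate: x^9 y = x^12/(12) + C.
Solve for y: y = (1/12)x^3 + C/x^9.


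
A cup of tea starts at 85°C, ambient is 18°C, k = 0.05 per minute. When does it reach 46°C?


From T(t) = T_a + (T₀ - T_a)e^(-kt), set T(t) = 46:
(46 - 18) / (85 - 18) = e^(-0.05t), so t = -ln(0.418)/0.05 ≈ 17.4 minutes.


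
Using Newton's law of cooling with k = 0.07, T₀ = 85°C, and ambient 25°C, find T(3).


Newton's law: dT/dt = -k(T - T_a) has solution T(t) = T_a + (T₀ - T_a)e^(-kt).
Plug in T_a = 25, T₀ = 85, k = 0.07, t = 3: T(3) = 25 + (60)e^(-0.21) ≈ 73.6°C.


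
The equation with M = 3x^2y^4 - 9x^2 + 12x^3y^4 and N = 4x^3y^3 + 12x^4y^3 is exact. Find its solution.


Check exactness: ∂M/∂y = 12x^2y^3 + 48x^3y^3 and ∂N/∂x = 12x^2y^3 + 48x^3y^3; equal, so the equation is exact.
Integrate M with respect to x (treating y as constant): ∫M dx = x^3y^4 - 3x^3 + 3x^4y^4 + h(y).
Differentiate w.r.t. y and set equal to N: all terms match, so h'(y) = 0 and h is a constant absorbed into C.
General solution: x^3y^4 - 3x^3 + 3x^4y^4 = C.


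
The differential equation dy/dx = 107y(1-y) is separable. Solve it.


Separate: dy/[y(1-y)] = 107 dx.
Partial fractions: 1/[y(1-y)] = 1/y + 1/(1-y).
Integrate: ln|y/(1-y)| = 107x + C₀.
Solve for y: y = 1/(1 + Ce^(-107x)).


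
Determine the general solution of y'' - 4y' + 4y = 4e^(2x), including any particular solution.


Characteristic polynomial (r - 2)² = 0; repeated root r = 2.
y_h = (C₁ + C₂x)e^(2x). Forcing matches the repeated root (resonance), so try y_p = Ax² e^(2x).
Substitute and solve for A: 2A = 4, so A = 2.
General solution: y = (C₁ + C₂x + 2x²)e^(2x).


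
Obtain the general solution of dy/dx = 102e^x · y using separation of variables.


Separate variables: dy/y = 102e^x dx.
Integrate: ln|y| = 102e^x + C₀.
Exponentiate: y = Ce^(102e^x).


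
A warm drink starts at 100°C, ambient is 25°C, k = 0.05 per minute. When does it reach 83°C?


From T(t) = T_a + (T₀ - T_a)e^(-kt), set T(t) = 83:
(83 - 25) / (100 - 25) = e^(-0.05t), so t = -ln(0.773)/0.05 ≈ 5.1 minutes.


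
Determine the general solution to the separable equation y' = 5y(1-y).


Separate: dy/[y(1-y)] = 5 dx.
Partial fractions: 1/[y(1-y)] = 1/y + 1/(1-y).
Integrate: ln|y/(1-y)| = 5x + C₀.
Solve for y: y = 1/(1 + Ce^(-5x)).


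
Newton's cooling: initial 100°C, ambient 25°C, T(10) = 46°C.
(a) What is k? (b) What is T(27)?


Newton's law: T(t) = T_a + (T₀ - T_a)e^(-kt).
(a) Use T(10) = 46: (46 - 25)/(100 - 25) = e^(-k·10), so k = -ln(0.280)/10 ≈ 0.1273.
(b) Apply k to t = 27: T(27) = 25 + (75)e^(-3.437) ≈ 27.4°C.


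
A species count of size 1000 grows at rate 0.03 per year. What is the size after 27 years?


The ODE dP/dt = 0.03P has solution P(t) = P(0)e^(0.03t).
Substitute P(0) = 1000 and t = 27: P(27) = 1000 e^(0.81) ≈ 2248.


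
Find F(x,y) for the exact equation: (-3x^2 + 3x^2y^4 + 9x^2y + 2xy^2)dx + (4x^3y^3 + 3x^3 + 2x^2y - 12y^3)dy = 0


Check exactness: ∂M/∂y = 12x^2y^3 + 9x^2 + 4xy and ∂N/∂x = 12x^2y^3 + 9x^2 + 4xy; equal, so the equation is exact.
Integrate M with respect to x (treating y as constant): ∫M dx = -x^3 + x^3y^4 + 3x^3y + x^2y^2 + h(y).
Differentiate w.r.t. y and set equal to N: the x-dependent terms already match, leaving h'(y) = -12y^3. Integrate: h(y) = -3y^4.
So F(x,y) = -x^3 + x^3y^4 + 3x^3y + x^2y^2 - 3y^4.
General solution: -x^3 + x^3y^4 + 3x^3y + x^2y^2 - 3y^4 = C.


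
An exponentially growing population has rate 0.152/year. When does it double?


Exponential growth: P(t) = P₀ e^(0.152t). Set P(t)/P₀ = 2: e^(0.152t) = 2.
Solve: t = ln(2)/0.152 ≈ 4.56 years.


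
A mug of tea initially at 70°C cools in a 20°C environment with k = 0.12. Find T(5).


Newton's law: dT/dt = -k(T - T_a) has solution T(t) = T_a + (T₀ - T_a)e^(-kt).
Plug in T_a = 20, T₀ = 70, k = 0.12, t = 5: T(5) = 20 + (50)e^(-0.60) ≈ 47.4°C.


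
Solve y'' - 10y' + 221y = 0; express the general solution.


Characteristic equation: r² - 10r + 221 = 0.
Discriminant is negative; roots r = 5 ± 14i (complex conjugate pair).
General solution uses e^(α x)(C₁ cos(β x) + C₂ sin(β x)): y = e^(5x)(C₁cos(14x) + C₂sin(14x)).


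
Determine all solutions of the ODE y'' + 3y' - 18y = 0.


Characteristic equation: r² + 3r - 18 = 0.
Factor: (r - 3)(r + 6) = 0 ⇒ r = 3, -6 (distinct real).
General solution: y = C₁e^(3x) + C₂e^(-6x).


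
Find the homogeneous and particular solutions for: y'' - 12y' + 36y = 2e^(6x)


Characteristic polynomial (r - 6)² = 0; repeated root r = 6.
y_h = (C₁ + C₂x)e^(6x). Forcing matches the repeated root (resonance), so try y_p = Ax² e^(6x).
Substitute and solve for A: 2A = 2, so A = 1.
General solution: y = (C₁ + C₂x + x²)e^(6x).


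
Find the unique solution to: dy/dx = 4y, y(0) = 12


General solution of y' = 4y is y = Ce^(4x).
Apply y(0) = 12: C = 12.
Particular solution: y = 12e^(4x).


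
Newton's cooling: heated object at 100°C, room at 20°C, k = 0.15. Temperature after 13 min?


Newton's law: dT/dt = -k(T - T_a) has solution T(t) = T_a + (T₀ - T_a)e^(-kt).
Plug in T_a = 20, T₀ = 100, k = 0.15, t = 13: T(13) = 20 + (80)e^(-1.95) ≈ 31.4°C.


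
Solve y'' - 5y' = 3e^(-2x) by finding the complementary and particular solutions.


Characteristic roots of r² - 5r = 0 are 0, 5.
y_h = C₁ + C₂e^(5x).
Forcing exponent -2 is not a characteristic root; try y_p = Ae^(-2x).
Substitute: A·(4 + (-5)·-2 + (0)) = A·14 = 3, so A = 3/14.
General solution: y = C₁ + C₂e^(5x) + (3/14)e^(-2x).


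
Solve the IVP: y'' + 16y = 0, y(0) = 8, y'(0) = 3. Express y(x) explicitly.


Characteristic roots of r² + 16 = 0 are ±4i, so y = C₁cos(4x) + C₂sin(4x).
Apply y(0) = 8: C₁ = 8. Differentiate and apply y'(0) = 3: 4·C₂ = 3, so C₂ = 3/4.
Particular solution: y = 8cos(4x) + (3/4)sin(4x).


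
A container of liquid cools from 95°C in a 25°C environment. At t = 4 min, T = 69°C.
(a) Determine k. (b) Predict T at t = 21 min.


Newton's law: T(t) = T_a + (T₀ - T_a)e^(-kt).
(a) Use T(4) = 69: (69 - 25)/(95 - 25) = e^(-k·4), so k = -ln(0.629)/4 ≈ 0.1161.
(b) Apply k to t = 21: T(21) = 25 + (70)e^(-2.438) ≈ 31.1°C.


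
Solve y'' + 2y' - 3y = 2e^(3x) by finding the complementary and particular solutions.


Characteristic roots of r² + 2r - 3 = 0 are -3, 1.
y_h = C₁e^(-3x) + C₂e^(x).
Forcing exponent 3 is not a characteristic root; try y_p = Ae^(3x).
Substitute: A·(9 + (2)·3 + (-3)) = A·12 = 2, so A = 1/6.
General solution: y = C₁e^(-3x) + C₂e^(x) + (1/6)e^(3x).


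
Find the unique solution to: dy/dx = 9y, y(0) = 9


General solution of y' = 9y is y = Ce^(9x).
Apply y(0) = 9: C = 9.
Particular solution: y = 9e^(9x).


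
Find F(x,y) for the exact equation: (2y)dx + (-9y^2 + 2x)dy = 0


Check exactness: ∂M/∂y = 2 and ∂N/∂x = 2; equal, so the equation is exact.
Integrate M with respect to x (treating y as constant): ∫M dx = 2xy + h(y).
Differentiate w.r.t. y and set equal to N: the x-dependent terms already match, leaving h'(y) = -9y^2. Integrate: h(y) = -3y^3.
So F(x,y) = -3y^3 + 2xy.
General solution: -3y^3 + 2xy = C.


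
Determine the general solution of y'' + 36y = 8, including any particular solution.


Homogeneous part: r² + 36 = 0 ⇒ r = ±6i, so y_h = C₁cos(6x) + C₂sin(6x).
Try constant y_p = A; plug in: 36A = 8 ⇒ A = 2/9.
General solution: y = C₁cos(6x) + C₂sin(6x) + 2/9.


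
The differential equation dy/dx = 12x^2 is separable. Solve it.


Integrate both sides with respect to x: y = ∫ 12x^2 dx = 4x^3 + C.


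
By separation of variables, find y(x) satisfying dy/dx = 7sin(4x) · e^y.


Separate: e^(-y) dy = 7sin(4x) dx.
Integrate: -e^(-y) = -(7/4)cos(4x) + C₀.
Rearrange: e^(-y) = (7/4)cos(4x) + C.


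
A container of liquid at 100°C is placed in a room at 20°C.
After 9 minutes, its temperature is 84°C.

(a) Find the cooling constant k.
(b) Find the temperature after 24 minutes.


Newton's law: T(t) = T_a + (T₀ - T_a)e^(-kt).
(a) Use T(9) = 84: (84 - 20)/(100 - 20) = e^(-k·9), so k = -ln(0.800)/9 ≈ 0.0248.
(b) Apply k to t = 24: T(24) = 20 + (80)e^(-0.595) ≈ 64.1°C.


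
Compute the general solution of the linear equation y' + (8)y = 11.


P(x) = 8, Q(x) = 11; integrating factor μ = e^(8x).
(μ y)' = 11e^(8x) ⇒ μ y = (11/8)e^(8x) + C.
Divide by μ: y = 11/8 + Ce^(-8x).


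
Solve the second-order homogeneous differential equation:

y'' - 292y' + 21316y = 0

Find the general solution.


Characteristic equation: r² - 292r + 21316 = 0, i.e. (r - 146)² = 0.
Repeated root r = 146; include an x factor for the second linearly independent solution.
General solution: y = (C₁ + C₂x)e^(146x).


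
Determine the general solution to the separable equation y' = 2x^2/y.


Separate variables: y dy = 2x^2 dx.
Integrate both sides: y²/2 = (2/3)x^3 + C₀.
Multiply by 2: y² = (4/3)x^3 + C.


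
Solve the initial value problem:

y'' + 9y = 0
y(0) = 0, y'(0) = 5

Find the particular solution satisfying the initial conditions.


Characteristic roots of r² + 9 = 0 are ±3i, so y = C₁cos(3x) + C₂sin(3x).
Apply y(0) = 0: C₁ = 0. Differentiate and apply y'(0) = 5: 3·C₂ = 5, so C₂ = 5/3.
Particular solution: y = (5/3)sin(3x).


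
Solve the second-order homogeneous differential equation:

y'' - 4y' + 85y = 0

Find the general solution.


Characteristic equation: r² - 4r + 85 = 0.
Discriminant is negative; roots r = 2 ± 9i (complex conjugate pair).
General solution uses e^(α x)(C₁ cos(β x) + C₂ sin(β x)): y = e^(2x)(C₁cos(9x) + C₂sin(9x)).


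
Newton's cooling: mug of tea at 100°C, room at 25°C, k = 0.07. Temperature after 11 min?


Newton's law: dT/dt = -k(T - T_a) has solution T(t) = T_a + (T₀ - T_a)e^(-kt).
Plug in T_a = 25, T₀ = 100, k = 0.07, t = 11: T(11) = 25 + (75)e^(-0.77) ≈ 59.7°C.


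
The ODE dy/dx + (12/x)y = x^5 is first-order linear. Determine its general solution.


P(x) = 12/x ⇒ μ = x^12.
(x^12 y)' = x^17 ⇒ x^12 y = x^18/(18) + C.
Solve for y: y = (1/18)x^6 + C/x^12.


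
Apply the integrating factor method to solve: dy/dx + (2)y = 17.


P(x) = 2, Q(x) = 17; integrating factor μ = e^(2x).
(μ y)' = 17e^(2x) ⇒ μ y = (17/2)e^(2x) + C.
Divide by μ: y = 17/2 + Ce^(-2x).


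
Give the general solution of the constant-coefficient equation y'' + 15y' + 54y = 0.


Characteristic equation: r² + 15r + 54 = 0.
Factor: (r + 6)(r + 9) = 0 ⇒ r = -6, -9 (distinct real).
General solution: y = C₁e^(-6x) + C₂e^(-9x).


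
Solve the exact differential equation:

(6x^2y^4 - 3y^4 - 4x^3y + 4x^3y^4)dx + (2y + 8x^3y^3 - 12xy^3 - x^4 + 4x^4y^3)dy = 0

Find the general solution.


Check exactness: ∂M/∂y = 24x^2y^3 - 12y^3 - 4x^3 + 16x^3y^3 and ∂N/∂x = 24x^2y^3 - 12y^3 - 4x^3 + 16x^3y^3; equal, so the equation is exact.
Integrate M with respect to x (treating y as constant): ∫M dx = 2x^3y^4 - 3xy^4 - x^4y + x^4y^4 + h(y).
Differentiate w.r.t. y and set equal to N: the x-dependent terms already match, leaving h'(y) = 2y. Integrate: h(y) = y^2.
So F(x,y) = y^2 + 2x^3y^4 - 3xy^4 - x^4y + x^4y^4.
General solution: y^2 + 2x^3y^4 - 3xy^4 - x^4y + x^4y^4 = C.


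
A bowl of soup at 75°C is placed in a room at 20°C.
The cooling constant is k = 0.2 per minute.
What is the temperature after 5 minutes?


Newton's law: dT/dt = -k(T - T_a) has solution T(t) = T_a + (T₀ - T_a)e^(-kt).
Plug in T_a = 20, T₀ = 75, k = 0.2, t = 5: T(5) = 20 + (55)e^(-1.00) ≈ 40.2°C.


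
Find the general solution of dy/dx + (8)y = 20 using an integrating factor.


P(x) = 8, Q(x) = 20; integrating factor μ = e^(8x).
(μ y)' = 20e^(8x) ⇒ μ y = (5/2)e^(8x) + C.
Divide by μ: y = 5/2 + Ce^(-8x).


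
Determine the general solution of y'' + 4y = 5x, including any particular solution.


Homogeneous: r² + 4 = 0 ⇒ r = ±2i, y_h = C₁cos(2x) + C₂sin(2x).
Polynomial forcing; try y_p = Ax + B. Then y_p'' + 4 y_p = 4(Ax + B) = 5x, so B = 0 and A = 5/4.
General solution: y = C₁cos(2x) + C₂sin(2x) + (5/4)x.


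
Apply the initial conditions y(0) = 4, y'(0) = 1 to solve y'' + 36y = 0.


Characteristic roots of r² + 36 = 0 are ±6i, so y = C₁cos(6x) + C₂sin(6x).
Apply y(0) = 4: C₁ = 4. Differentiate and apply y'(0) = 1: 6·C₂ = 1, so C₂ = 1/6.
Particular solution: y = 4cos(6x) + (1/6)sin(6x).


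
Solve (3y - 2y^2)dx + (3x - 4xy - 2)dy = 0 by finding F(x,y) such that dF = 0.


Check exactness: ∂M/∂y = 3 - 4y and ∂N/∂x = 3 - 4y; equal, so the equation is exact.
Integrate M with respect to x (treating y as constant): ∫M dx = 3xy - 2xy^2 + h(y).
Differentiate w.r.t. y and set equal to N: the x-dependent terms already match, leaving h'(y) = -2. Integrate: h(y) = -2y.
So F(x,y) = 3xy - 2xy^2 - 2y.
General solution: 3xy - 2xy^2 - 2y = C.


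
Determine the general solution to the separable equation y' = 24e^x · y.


Separate variables: dy/y = 24e^x dx.
Integrate: ln|y| = 24e^x + C₀.
Exponentiate: y = Ce^(24e^x).


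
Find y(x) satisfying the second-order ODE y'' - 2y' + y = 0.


Characteristic equation: r² - 2r + 1 = 0, i.e. (r - 1)² = 0.
Repeated root r = 1; include an x factor for the second linearly independent solution.
General solution: y = (C₁ + C₂x)e^(x).


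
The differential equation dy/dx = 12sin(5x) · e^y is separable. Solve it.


Separate: e^(-y) dy = 12sin(5x) dx.
Integrate: -e^(-y) = -(12/5)cos(5x) + C₀.
Rearrange: e^(-y) = (12/5)cos(5x) + C.


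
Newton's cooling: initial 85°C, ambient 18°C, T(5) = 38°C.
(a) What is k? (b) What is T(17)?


Newton's law: T(t) = T_a + (T₀ - T_a)e^(-kt).
(a) Use T(5) = 38: (38 - 18)/(85 - 18) = e^(-k·5), so k = -ln(0.299)/5 ≈ 0.2418.
(b) Apply k to t = 17: T(17) = 18 + (67)e^(-4.110) ≈ 19.1°C.


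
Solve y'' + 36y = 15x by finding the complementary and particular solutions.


Homogeneous: r² + 36 = 0 ⇒ r = ±6i, y_h = C₁cos(6x) + C₂sin(6x).
Polynomial forcing; try y_p = Ax + B. Then y_p'' + 36 y_p = 36(Ax + B) = 15x, so B = 0 and A = 5/12.
General solution: y = C₁cos(6x) + C₂sin(6x) + (5/12)x.


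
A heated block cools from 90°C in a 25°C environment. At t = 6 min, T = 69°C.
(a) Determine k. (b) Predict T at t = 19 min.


Newton's law: T(t) = T_a + (T₀ - T_a)e^(-kt).
(a) Use T(6) = 69: (69 - 25)/(90 - 25) = e^(-k·6), so k = -ln(0.677)/6 ≈ 0.0650.
(b) Apply k to t = 19: T(19) = 25 + (65)e^(-1.236) ≈ 43.9°C.


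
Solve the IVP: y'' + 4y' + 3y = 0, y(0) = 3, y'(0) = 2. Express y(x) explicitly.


Characteristic roots of r² + 4r + 3 = 0 are -1, -3.
General solution y = c₁ e^(-x) + c₂ e^(-3x).
Apply y(0) = 3: c₁ + c₂ = 3. Apply y'(0) = 2: -1 c₁ - 3 c₂ = 2.
Solve: c₁ = 11/2, c₂ = -5/2.
Particular solution: y = (11/2)e^(-x) - (5/2)e^(-3x).


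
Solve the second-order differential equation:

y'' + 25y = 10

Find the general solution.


Homogeneous part: r² + 25 = 0 ⇒ r = ±5i, so y_h = C₁cos(5x) + C₂sin(5x).
Try constant y_p = A; plug in: 25A = 10 ⇒ A = 2/5.
General solution: y = C₁cos(5x) + C₂sin(5x) + 2/5.


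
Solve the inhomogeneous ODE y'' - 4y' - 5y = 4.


Characteristic roots of r² - 4r - 5 = 0 are -1, 5.
y_h = C₁e^(-x) + C₂e^(5x).
Forcing exponent 0 is not a characteristic root; try y_p = A.
Substitute: A·(0 + (-4)·0 + (-5)) = A·-5 = 4, so A = -4/5.
General solution: y = C₁e^(-x) + C₂e^(5x) - 4/5.


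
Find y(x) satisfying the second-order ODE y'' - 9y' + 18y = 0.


Characteristic equation: r² - 9r + 18 = 0.
Factor: (r - 6)(r - 3) = 0 ⇒ r = 6, 3 (distinct real).
General solution: y = C₁e^(6x) + C₂e^(3x).


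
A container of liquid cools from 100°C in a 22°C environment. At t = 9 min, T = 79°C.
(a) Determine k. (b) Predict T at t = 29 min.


Newton's law: T(t) = T_a + (T₀ - T_a)e^(-kt).
(a) Use T(9) = 79: (79 - 22)/(100 - 22) = e^(-k·9), so k = -ln(0.731)/9 ≈ 0.0349.
(b) Apply k to t = 29: T(29) = 22 + (78)e^(-1.011) ≈ 50.4°C.


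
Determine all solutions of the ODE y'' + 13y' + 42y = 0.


Characteristic equation: r² + 13r + 42 = 0.
Factor: (r + 6)(r + 7) = 0 ⇒ r = -6, -7 (distinct real).
General solution: y = C₁e^(-6x) + C₂e^(-7x).


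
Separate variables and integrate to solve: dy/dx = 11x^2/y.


Separate variables: y dy = 11x^2 dx.
Integrate both sides: y²/2 = (11/3)x^3 + C₀.
Multiply by 2: y² = (22/3)x^3 + C.


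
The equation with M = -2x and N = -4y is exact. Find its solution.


Check exactness: ∂M/∂y = 0 and ∂N/∂x = 0; equal, so the equation is exact.
Integrate M with respect to x (treating y as constant): ∫M dx = -x^2 + h(y).
Differentiate w.r.t. y and set equal to N: the x-dependent terms already match, leaving h'(y) = -4y. Integrate: h(y) = -2y^2.
So F(x,y) = -2y^2 - x^2.
General solution: -2y^2 - x^2 = C.


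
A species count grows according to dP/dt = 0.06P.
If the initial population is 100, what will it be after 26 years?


The ODE dP/dt = 0.06P has solution P(t) = P(0)e^(0.06t).
Substitute P(0) = 100 and t = 26: P(26) = 100 e^(1.56) ≈ 476.


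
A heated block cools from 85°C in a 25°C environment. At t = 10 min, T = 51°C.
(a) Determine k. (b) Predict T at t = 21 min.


Newton's law: T(t) = T_a + (T₀ - T_a)e^(-kt).
(a) Use T(10) = 51: (51 - 25)/(85 - 25) = e^(-k·10), so k = -ln(0.433)/10 ≈ 0.0836.
(b) Apply k to t = 21: T(21) = 25 + (60)e^(-1.756) ≈ 35.4°C.
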